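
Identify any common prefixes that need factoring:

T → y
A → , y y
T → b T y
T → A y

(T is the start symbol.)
Left-factoring is needed when two productions for the same non-terminal
share a common prefix on the right-hand side.

Productions for T:
  T → y
  T → b T y
  T → A y

No common prefixes found.

Answer: No, left-factoring is not needed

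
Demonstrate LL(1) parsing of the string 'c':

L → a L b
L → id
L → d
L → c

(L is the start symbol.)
LL(1) parsing maintains a stack (initially the start symbol over $) and the input. At each step: if the stack top is a terminal, match it against the current input token; if it is a non-terminal N, replace it with the RHS of M[N, lookahead] (the unique production whose predict set contains the lookahead).

Stack is shown with the top on the left.

Stack  Input  Action
--------------------
L $    c $    output L → c
c $    c $    match 'c'
$      $      accept

The string is accepted.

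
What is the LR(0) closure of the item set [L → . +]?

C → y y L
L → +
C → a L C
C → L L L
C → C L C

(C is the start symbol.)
{ [L → . +] }

Start with: [L → . +]
The dot precedes the terminal '+', so nothing is added.

CLOSURE = { [L → . +] }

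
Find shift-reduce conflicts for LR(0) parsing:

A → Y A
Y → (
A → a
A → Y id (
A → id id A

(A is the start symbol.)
Augment with A' → A and build the canonical LR(0) collection (I0 = CLOSURE({[A' → . A]}), then GOTO on every symbol after a dot until no new states appear). It has 11 states:
  I0: { [A → . Y A], [A → . Y id (], [A → . a], [A → . id id A], [A' → . A], [Y → . (] }  — shift
  I1: { [Y → ( .] }  — reduce
  I2: { [A' → A .] }  — accept
  I3: { [A → . Y A], [A → . Y id (], [A → . a], [A → . id id A], [A → Y . A], [A → Y . id (], [Y → . (] }  — shift
  I4: { [A → a .] }  — reduce
  I5: { [A → id . id A] }  — shift
  I6: { [A → . Y A], [A → . Y id (], [A → . a], [A → . id id A], [A → id id . A], [Y → . (] }  — shift
  I7: { [A → id id A .] }  — reduce
  I8: { [A → Y A .] }  — reduce
  I9: { [A → Y id . (], [A → id . id A] }  — shift
  I10: { [A → Y id ( .] }  — reduce

No state contains both a complete item and a shift item.

Answer: No shift-reduce conflicts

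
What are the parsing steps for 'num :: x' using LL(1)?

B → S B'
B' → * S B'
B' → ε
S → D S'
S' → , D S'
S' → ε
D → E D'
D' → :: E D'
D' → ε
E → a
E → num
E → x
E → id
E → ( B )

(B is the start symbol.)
Stack is shown with the top on the left.

Stack            Input       Action
-----------------------------------
B $              num :: x $  output B → S B'
S B' $           num :: x $  output S → D S'
D S' B' $        num :: x $  output D → E D'
E D' S' B' $     num :: x $  output E → num
num D' S' B' $   num :: x $  match 'num'
D' S' B' $       :: x $      output D' → :: E D'
:: E D' S' B' $  :: x $      match '::'
E D' S' B' $     x $         output E → x
x D' S' B' $     x $         match 'x'
D' S' B' $       $           output D' → ε
S' B' $          $           output S' → ε
B' $             $           output B' → ε
$                $           accept

The string is accepted.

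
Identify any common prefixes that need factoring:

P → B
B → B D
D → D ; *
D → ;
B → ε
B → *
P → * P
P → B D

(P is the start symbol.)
Left-factoring is needed when two productions for the same non-terminal
share a common prefix on the right-hand side.

Productions for P:
  P → B
  P → * P
  P → B D
Productions for B:
  B → B D
  B → ε
  B → *
Productions for D:
  D → D ; *
  D → ;

Found common prefix 'B' in productions for P

Answer: Yes, P has productions with common prefix 'B'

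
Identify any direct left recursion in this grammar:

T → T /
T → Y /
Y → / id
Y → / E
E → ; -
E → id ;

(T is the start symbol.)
T → T /: LEFT RECURSIVE (starts with T)
T → Y /: starts with Y
Y → / id: starts with '/'
Y → / E: starts with '/'
E → ; -: starts with ';'
E → id ;: starts with id

The grammar has direct left recursion on: T.

Answer: Yes, T is left-recursive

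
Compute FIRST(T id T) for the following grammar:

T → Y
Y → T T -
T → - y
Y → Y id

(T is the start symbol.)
{ '-' }

FIRST sets of the non-terminals involved (from the grammar, by fixed-point iteration):
  FIRST(T) = { '-' }

To compute FIRST(T id T), process the symbols left to right:
Symbol T is a non-terminal. Add FIRST(T) \ {ε} = { '-' }
T is not nullable (ε ∉ FIRST(T)), so stop here.
FIRST(T id T) = { '-' }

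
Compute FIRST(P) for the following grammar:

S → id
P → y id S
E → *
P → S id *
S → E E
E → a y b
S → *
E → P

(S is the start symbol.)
{ '*', 'a', 'id', 'y' }

FIRST sets of the other non-terminals involved (by the same procedure, iterated to a fixed point):
  FIRST(S) = { '*', 'a', 'id', 'y' }

From P → y id S:
  - y is a terminal: add 'y' and stop
From P → S id *:
  - S is a non-terminal: add FIRST(S) \ {ε} = { '*', 'a', 'id', 'y' }
    S is not nullable, so stop

Collecting: FIRST(P) = { '*', 'a', 'id', 'y' }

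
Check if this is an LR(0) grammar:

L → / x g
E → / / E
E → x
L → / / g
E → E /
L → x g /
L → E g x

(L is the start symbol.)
No. Shift-reduce conflict between [E → x .] and [L → x . g /]

Augment with L' → L and build the canonical LR(0) collection (I0 = CLOSURE({[L' → . L]}), then GOTO on every symbol after a dot until no new states appear). It has 18 states:
  I0: { [E → . / / E], [E → . E /], [E → . x], [L → . / / g], [L → . / x g], [L → . E g x], [L → . x g /], [L' → . L] }  — shift
  I1: { [E → / . / E], [L → / . / g], [L → / . x g] }  — shift
  I2: { [E → E . /], [L → E . g x] }  — shift
  I3: { [L' → L .] }  — accept
  I4: { [E → x .], [L → x . g /] }  — shift, reduce
  I5: { [L → x g . /] }  — shift
  I6: { [L → x g / .] }  — reduce
  I7: { [E → E / .] }  — reduce
  I8: { [L → E g . x] }  — shift
  I9: { [L → E g x .] }  — reduce
  I10: { [E → . / / E], [E → . E /], [E → . x], [E → / / . E], [L → / / . g] }  — shift
  I11: { [L → / x . g] }  — shift
  I12: { [L → / x g .] }  — reduce
  I13: { [E → / . / E] }  — shift
  I14: { [E → / / E .], [E → E . /] }  — shift, reduce
  I15: { [L → / / g .] }  — reduce
  I16: { [E → x .] }  — reduce
  I17: { [E → . / / E], [E → . E /], [E → . x], [E → / / . E] }  — shift

Conflict in state I4:
  Shift-reduce conflict between [E → x .] and [L → x . g /]
So the grammar is NOT LR(0).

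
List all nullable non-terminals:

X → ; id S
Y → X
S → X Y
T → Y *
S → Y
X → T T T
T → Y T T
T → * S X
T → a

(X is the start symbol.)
None

There are no ε-productions, so no non-terminal can derive ε.
No non-terminals are nullable.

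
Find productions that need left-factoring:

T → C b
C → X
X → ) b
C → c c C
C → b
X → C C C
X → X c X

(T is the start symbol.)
Left-factoring is needed when two productions for the same non-terminal
share a common prefix on the right-hand side.

Productions for C:
  C → X
  C → c c C
  C → b
Productions for X:
  X → ) b
  X → C C C
  X → X c X

No common prefixes found.

Answer: No, left-factoring is not needed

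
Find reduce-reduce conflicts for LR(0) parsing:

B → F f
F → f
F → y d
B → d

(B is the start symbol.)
No reduce-reduce conflicts

A reduce-reduce conflict occurs when an LR(0) state has two complete items [A → α .] and [B → β .] — both call for a reduction, and with no lookahead the parser cannot choose between them.

Augment with B' → B and build the canonical LR(0) collection (I0 = CLOSURE({[B' → . B]}), then GOTO on every symbol after a dot until no new states appear). It has 8 states:
  I0: { [B → . F f], [B → . d], [B' → . B], [F → . f], [F → . y d] }  — shift
  I1: { [B' → B .] }  — accept
  I2: { [B → F . f] }  — shift
  I3: { [B → d .] }  — reduce
  I4: { [F → f .] }  — reduce
  I5: { [F → y . d] }  — shift
  I6: { [F → y d .] }  — reduce
  I7: { [B → F f .] }  — reduce

No state contains more than one complete item.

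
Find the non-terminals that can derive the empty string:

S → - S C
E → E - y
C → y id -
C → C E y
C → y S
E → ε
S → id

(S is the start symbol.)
{ 'E' }

ε-productions: E → ε
So E is immediately nullable.
No further non-terminal can be added: every production for the remaining non-terminals contains a terminal or a non-nullable non-terminal.
Nullable = { 'E' }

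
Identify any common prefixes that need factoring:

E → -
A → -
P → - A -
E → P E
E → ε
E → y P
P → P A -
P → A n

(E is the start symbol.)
Left-factoring is needed when two productions for the same non-terminal
share a common prefix on the right-hand side.

Productions for E:
  E → -
  E → P E
  E → ε
  E → y P
Productions for P:
  P → - A -
  P → P A -
  P → A n

No common prefixes found.

Answer: No, left-factoring is not needed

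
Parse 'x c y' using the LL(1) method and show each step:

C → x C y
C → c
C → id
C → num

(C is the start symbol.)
LL(1) parsing maintains a stack (initially the start symbol over $) and the input. At each step: if the stack top is a terminal, match it against the current input token; if it is a non-terminal N, replace it with the RHS of M[N, lookahead] (the unique production whose predict set contains the lookahead).

Stack is shown with the top on the left.

Stack    Input    Action
------------------------
C $      x c y $  output C → x C y
x C y $  x c y $  match 'x'
C y $    c y $    output C → c
c y $    c y $    match 'c'
y $      y $      match 'y'
$        $        accept

The string is accepted.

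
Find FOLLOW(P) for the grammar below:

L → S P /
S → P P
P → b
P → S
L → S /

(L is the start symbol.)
{ '/', 'b' }

To compute FOLLOW(P), find every occurrence of P on a right-hand side N → α P β: add FIRST(β) \ {ε}, and if β is empty or nullable also add FOLLOW(N). Iterate to a fixed point.

In L → S P /: P is followed by '/', add FIRST('/') \ {ε} = { '/' }
In S → P P: P is followed by P, add FIRST(P) \ {ε} = { 'b' }
In S → P P: P is at the end, add FOLLOW(S)

The FOLLOW sets referred to above (computed the same way, to a fixed point):
  FOLLOW(S) = { '/', 'b' }

Taking the union: FOLLOW(P) = { '/', 'b' }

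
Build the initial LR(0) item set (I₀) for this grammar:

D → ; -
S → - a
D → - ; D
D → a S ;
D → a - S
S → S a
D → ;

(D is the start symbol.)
{ [D → . - ; D], [D → . ; -], [D → . ;], [D → . a - S], [D → . a S ;], [D' → . D] }

First, augment the grammar with D' → D
I₀ = CLOSURE({ [D' → . D] }):
  [D' → . D] has the dot before D: add [D → . ; -], [D → . - ; D], [D → . a S ;], [D → . a - S], [D → . ;]
No further items can be added.

I₀ = { [D → . - ; D], [D → . ; -], [D → . ;], [D → . a - S], [D → . a S ;], [D' → . D] }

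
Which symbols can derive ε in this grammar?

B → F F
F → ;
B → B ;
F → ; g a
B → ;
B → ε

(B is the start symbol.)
{ 'B' }

ε-productions: B → ε
So B is immediately nullable.
No further non-terminal can be added: every production for the remaining non-terminals contains a terminal or a non-nullable non-terminal.
Nullable = { 'B' }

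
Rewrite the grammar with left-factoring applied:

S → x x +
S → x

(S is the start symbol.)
Left-factoring transforms A → αβ₁ | αβ₂ into A → αA' and A' → β₁ | β₂
(α is the longest common prefix among the alternatives). Repeat until
no nonterminal has two alternatives with a common prefix.

Round 1: S has alternatives sharing prefix 'x'. Introduce S': S → x S'
  Add: S' → x +
  Add: S' → ε

No remaining common prefixes — done.

Resulting grammar:
S → x S'
S' → x +
S' → ε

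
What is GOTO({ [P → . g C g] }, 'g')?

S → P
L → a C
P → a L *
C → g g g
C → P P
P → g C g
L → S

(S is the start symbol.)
{ [C → . P P], [C → . g g g], [P → . a L *], [P → . g C g], [P → g . C g] }

GOTO(I, 'g') = CLOSURE({ [A → αX.β] : [A → α.Xβ] ∈ I, X = 'g' })

Items with dot before 'g', with the dot advanced:
  [P → . g C g] → [P → g . C g]
Closure of the advanced items:
  [P → g . C g] has the dot before C: add [C → . g g g], [C → . P P]
  [C → . P P] has the dot before P: add [P → . a L *], [P → . g C g]

GOTO = { [C → . P P], [C → . g g g], [P → . a L *], [P → . g C g], [P → g . C g] }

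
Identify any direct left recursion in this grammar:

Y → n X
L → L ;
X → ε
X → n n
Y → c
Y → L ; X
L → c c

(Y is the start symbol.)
Yes, L is left-recursive

Direct left recursion occurs when N → N α for some non-terminal N (the right-hand side begins with the left-hand side itself).

Y → n X: starts with n
L → L ;: LEFT RECURSIVE (starts with L)
X → ε: starts with ε
X → n n: starts with n
Y → c: starts with c
Y → L ; X: starts with L
L → c c: starts with c

The grammar has direct left recursion on: L.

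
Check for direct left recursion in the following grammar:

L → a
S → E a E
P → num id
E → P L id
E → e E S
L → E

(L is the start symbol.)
Direct left recursion occurs when N → N α for some non-terminal N (the right-hand side begins with the left-hand side itself).

L → a: starts with a
S → E a E: starts with E
P → num id: starts with num
E → P L id: starts with P
E → e E S: starts with e
L → E: starts with E

No direct left recursion found.

Answer: No direct left recursion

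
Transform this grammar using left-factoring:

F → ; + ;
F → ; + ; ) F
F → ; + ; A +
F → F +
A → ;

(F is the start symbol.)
Left-factoring transforms A → αβ₁ | αβ₂ into A → αA' and A' → β₁ | β₂
(α is the longest common prefix among the alternatives). Repeat until
no nonterminal has two alternatives with a common prefix.

Round 1: F has alternatives sharing prefix '; + ;'. Introduce F': F → ; + ; F'
  Add: F' → ε
  Add: F' → ) F
  Add: F' → A +

No remaining common prefixes — done.

Resulting grammar:
F → ; + ; F'
F' → ε
F' → ) F
F' → A +
F → F +
A → ;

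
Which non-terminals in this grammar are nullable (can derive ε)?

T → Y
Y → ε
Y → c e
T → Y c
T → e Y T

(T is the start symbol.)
{ 'T', 'Y' }

ε-productions: Y → ε
So Y is immediately nullable.
T → Y: every symbol on the right is nullable, so T is nullable too.
Every non-terminal is now nullable.
Nullable = { 'T', 'Y' }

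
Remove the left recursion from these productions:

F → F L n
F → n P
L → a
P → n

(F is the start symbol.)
F → n P F'
F' → L n F'
F' → ε
L → a
P → n

F is directly left-recursive. The standard transformation for
  A → A α₁ | ... | A α_m | β₁ | ... | β_n
is
  A  → β₁ A' | ... | β_n A'
  A' → α₁ A' | ... | α_m A' | ε

F → n P becomes F → n P F'
F → F L n becomes F' → L n F'
Add F' → ε

Productions for other non-terminals are unchanged:
  L → a
  P → n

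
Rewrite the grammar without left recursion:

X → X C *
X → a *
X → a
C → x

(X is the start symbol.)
X → a * X'
X → a X'
X' → C * X'
X' → ε
C → x

X is directly left-recursive. The standard transformation for
  A → A α₁ | ... | A α_m | β₁ | ... | β_n
is
  A  → β₁ A' | ... | β_n A'
  A' → α₁ A' | ... | α_m A' | ε

X → a * becomes X → a * X'
X → a becomes X → a X'
X → X C * becomes X' → C * X'
Add X' → ε

Productions for other non-terminals are unchanged:
  C → x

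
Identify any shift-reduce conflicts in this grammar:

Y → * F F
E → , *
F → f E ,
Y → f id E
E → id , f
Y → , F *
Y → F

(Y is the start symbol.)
A shift-reduce conflict occurs when an LR(0) state has both:
  - a complete (reduce) item [A → α .] (dot at the end), and
  - a shift item [B → β . c γ] (dot before a terminal).

Augment with Y' → Y and build the canonical LR(0) collection (I0 = CLOSURE({[Y' → . Y]}), then GOTO on every symbol after a dot until no new states appear). It has 21 states:
  I0: { [F → . f E ,], [Y → . * F F], [Y → . , F *], [Y → . F], [Y → . f id E], [Y' → . Y] }  — shift
  I1: { [F → . f E ,], [Y → * . F F] }  — shift
  I2: { [F → . f E ,], [Y → , . F *] }  — shift
  I3: { [Y → F .] }  — reduce
  I4: { [Y' → Y .] }  — accept
  I5: { [E → . , *], [E → . id , f], [F → f . E ,], [Y → f . id E] }  — shift
  I6: { [E → , . *] }  — shift
  I7: { [F → f E . ,] }  — shift
  I8: { [E → . , *], [E → . id , f], [E → id . , f], [Y → f id . E] }  — shift
  I9: { [E → , . *], [E → id , . f] }  — shift
  I10: { [Y → f id E .] }  — reduce
  I11: { [E → id . , f] }  — shift
  I12: { [E → id , . f] }  — shift
  I13: { [E → id , f .] }  — reduce
  I14: { [E → , * .] }  — reduce
  I15: { [F → f E , .] }  — reduce
  I16: { [Y → , F . *] }  — shift
  I17: { [E → . , *], [E → . id , f], [F → f . E ,] }  — shift
  I18: { [Y → , F * .] }  — reduce
  I19: { [F → . f E ,], [Y → * F . F] }  — shift
  I20: { [Y → * F F .] }  — reduce

No state contains both a complete item and a shift item.

Answer: No shift-reduce conflicts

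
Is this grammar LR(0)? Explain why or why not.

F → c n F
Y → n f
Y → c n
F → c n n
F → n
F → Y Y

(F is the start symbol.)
No. Shift-reduce conflict between [F → n .] and [Y → n . f]

A grammar is LR(0) if no state in the canonical LR(0) collection has:
  - both a shift item (dot before a terminal) and a complete item (shift-reduce conflict), or
  - two or more complete items (reduce-reduce conflict; the accept item [F' → F .] counts as a complete item here).

Augment with F' → F and build the canonical LR(0) collection (I0 = CLOSURE({[F' → . F]}), then GOTO on every symbol after a dot until no new states appear). It has 13 states:
  I0: { [F → . Y Y], [F → . c n F], [F → . c n n], [F → . n], [F' → . F], [Y → . c n], [Y → . n f] }  — shift
  I1: { [F' → F .] }  — accept
  I2: { [F → Y . Y], [Y → . c n], [Y → . n f] }  — shift
  I3: { [F → c . n F], [F → c . n n], [Y → c . n] }  — shift
  I4: { [F → n .], [Y → n . f] }  — shift, reduce
  I5: { [Y → n f .] }  — reduce
  I6: { [F → . Y Y], [F → . c n F], [F → . c n n], [F → . n], [F → c n . F], [F → c n . n], [Y → . c n], [Y → . n f], [Y → c n .] }  — shift, reduce
  I7: { [F → c n F .] }  — reduce
  I8: { [F → c n n .], [F → n .], [Y → n . f] }  — shift, 2 reduces
  I9: { [F → Y Y .] }  — reduce
  I10: { [Y → c . n] }  — shift
  I11: { [Y → n . f] }  — shift
  I12: { [Y → c n .] }  — reduce

Conflict in state I4:
  Shift-reduce conflict between [F → n .] and [Y → n . f]
So the grammar is NOT LR(0).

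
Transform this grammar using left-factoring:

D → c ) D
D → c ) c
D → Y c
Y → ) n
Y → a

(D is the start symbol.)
D → c ) D'
D' → D
D' → c
D → Y c
Y → ) n
Y → a

Left-factoring transforms A → αβ₁ | αβ₂ into A → αA' and A' → β₁ | β₂
(α is the longest common prefix among the alternatives). Repeat until
no nonterminal has two alternatives with a common prefix.

Round 1: D has alternatives sharing prefix 'c )'. Introduce D': D → c ) D'
  Add: D' → D
  Add: D' → c

No remaining common prefixes — done.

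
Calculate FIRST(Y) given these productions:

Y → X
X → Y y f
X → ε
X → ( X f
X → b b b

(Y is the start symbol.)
To compute FIRST(Y), examine every production with Y on the left-hand side, reading each right-hand side left to right until a non-nullable symbol is reached.

FIRST sets of the other non-terminals involved (by the same procedure, iterated to a fixed point):
  FIRST(X) = { '(', 'b', 'y', ε }

From Y → X:
  - X is a non-terminal: add FIRST(X) \ {ε} = { '(', 'b', 'y' }
    X is nullable and nothing follows, so the whole right-hand side can vanish: ε ∈ FIRST(Y)

Collecting: FIRST(Y) = { '(', 'b', 'y', ε }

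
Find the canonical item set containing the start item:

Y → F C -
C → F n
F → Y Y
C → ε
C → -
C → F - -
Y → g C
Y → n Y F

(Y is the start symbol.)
{ [F → . Y Y], [Y → . F C -], [Y → . g C], [Y → . n Y F], [Y' → . Y] }

First, augment the grammar with Y' → Y
I₀ = CLOSURE({ [Y' → . Y] }):
  [Y' → . Y] has the dot before Y: add [Y → . F C -], [Y → . g C], [Y → . n Y F]
  [Y → . F C -] has the dot before F: add [F → . Y Y]
No further items can be added.

I₀ = { [F → . Y Y], [Y → . F C -], [Y → . g C], [Y → . n Y F], [Y' → . Y] }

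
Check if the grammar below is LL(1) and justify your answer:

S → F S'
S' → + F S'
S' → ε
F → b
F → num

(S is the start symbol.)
A grammar is LL(1) if for each non-terminal N with multiple productions, the predict sets of those productions are pairwise disjoint, where PREDICT(N → α) = (FIRST(α) \ {ε}) ∪ (FOLLOW(N) if α ⇒* ε).

Relevant sets:
  FOLLOW(S') = { $ }

For S':
  PREDICT(S' → '+' F S') = { '+' }
  PREDICT(S' → ε) = { $ }
For F:
  PREDICT(F → b) = { 'b' }
  PREDICT(F → num) = { 'num' }
S has a single production, so nothing to check there.

All predict sets are disjoint. The grammar IS LL(1).

Answer: Yes, the grammar is LL(1).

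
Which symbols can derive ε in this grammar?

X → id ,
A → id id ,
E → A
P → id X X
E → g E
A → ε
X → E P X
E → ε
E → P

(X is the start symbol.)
{ 'A', 'E' }

A non-terminal is nullable if it can derive ε (the empty string): either it has an ε-production, or it has a production whose right-hand side consists entirely of nullable non-terminals.

ε-productions: A → ε, E → ε
So A, E are immediately nullable.
No further non-terminal can be added: every production for the remaining non-terminals contains a terminal or a non-nullable non-terminal.
Nullable = { 'A', 'E' }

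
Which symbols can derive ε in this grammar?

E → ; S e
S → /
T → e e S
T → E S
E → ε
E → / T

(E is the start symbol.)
{ 'E' }

A non-terminal is nullable if it can derive ε (the empty string): either it has an ε-production, or it has a production whose right-hand side consists entirely of nullable non-terminals.

ε-productions: E → ε
So E is immediately nullable.
No further non-terminal can be added: every production for the remaining non-terminals contains a terminal or a non-nullable non-terminal.
Nullable = { 'E' }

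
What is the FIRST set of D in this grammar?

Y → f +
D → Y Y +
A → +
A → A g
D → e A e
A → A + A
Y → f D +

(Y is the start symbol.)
{ 'e', 'f' }

FIRST sets of the other non-terminals involved (by the same procedure, iterated to a fixed point):
  FIRST(Y) = { 'f' }

From D → Y Y +:
  - Y is a non-terminal: add FIRST(Y) \ {ε} = { 'f' }
    Y is not nullable, so stop
From D → e A e:
  - e is a terminal: add 'e' and stop

Collecting: FIRST(D) = { 'e', 'f' }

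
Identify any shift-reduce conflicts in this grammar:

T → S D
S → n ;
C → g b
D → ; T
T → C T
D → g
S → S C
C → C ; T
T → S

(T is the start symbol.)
Yes — I2: [T → S .] vs [C → . g b]; I9: [S → S C .] vs [C → C . ; T]; I11: [D → g .] vs [C → g . b]

A shift-reduce conflict occurs when an LR(0) state has both:
  - a complete (reduce) item [A → α .] (dot at the end), and
  - a shift item [B → β . c γ] (dot before a terminal).

Augment with T' → T and build the canonical LR(0) collection (I0 = CLOSURE({[T' → . T]}), then GOTO on every symbol after a dot until no new states appear). It has 16 states:
  I0: { [C → . C ; T], [C → . g b], [S → . S C], [S → . n ;], [T → . C T], [T → . S D], [T → . S], [T' → . T] }  — shift
  I1: { [C → . C ; T], [C → . g b], [C → C . ; T], [S → . S C], [S → . n ;], [T → . C T], [T → . S D], [T → . S], [T → C . T] }  — shift
  I2: { [C → . C ; T], [C → . g b], [D → . ; T], [D → . g], [S → S . C], [T → S . D], [T → S .] }  — shift, reduce
  I3: { [T' → T .] }  — accept
  I4: { [C → g . b] }  — shift
  I5: { [S → n . ;] }  — shift
  I6: { [S → n ; .] }  — reduce
  I7: { [C → g b .] }  — reduce
  I8: { [C → . C ; T], [C → . g b], [D → ; . T], [S → . S C], [S → . n ;], [T → . C T], [T → . S D], [T → . S] }  — shift
  I9: { [C → C . ; T], [S → S C .] }  — shift, reduce
  I10: { [T → S D .] }  — reduce
  I11: { [C → g . b], [D → g .] }  — shift, reduce
  I12: { [C → . C ; T], [C → . g b], [C → C ; . T], [S → . S C], [S → . n ;], [T → . C T], [T → . S D], [T → . S] }  — shift
  I13: { [C → C ; T .] }  — reduce
  I14: { [D → ; T .] }  — reduce
  I15: { [T → C T .] }  — reduce

I2 contains reduce item [T → S .] and shift items [C → . g b], [D → . ; T], [D → . g] — shift-reduce conflict.
I9 contains reduce item [S → S C .] and shift item [C → C . ; T] — shift-reduce conflict.
I11 contains reduce item [D → g .] and shift item [C → g . b] — shift-reduce conflict.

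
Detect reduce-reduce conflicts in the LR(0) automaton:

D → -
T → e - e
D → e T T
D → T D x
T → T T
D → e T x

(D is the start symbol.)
Augment with D' → D and build the canonical LR(0) collection (I0 = CLOSURE({[D' → . D]}), then GOTO on every symbol after a dot until no new states appear). It has 15 states:
  I0: { [D → . -], [D → . T D x], [D → . e T T], [D → . e T x], [D' → . D], [T → . T T], [T → . e - e] }  — shift
  I1: { [D → - .] }  — reduce
  I2: { [D' → D .] }  — accept
  I3: { [D → . -], [D → . T D x], [D → . e T T], [D → . e T x], [D → T . D x], [T → . T T], [T → . e - e], [T → T . T] }  — shift
  I4: { [D → e . T T], [D → e . T x], [T → . T T], [T → . e - e], [T → e . - e] }  — shift
  I5: { [T → e - . e] }  — shift
  I6: { [D → e T . T], [D → e T . x], [T → . T T], [T → . e - e], [T → T . T] }  — shift
  I7: { [T → e . - e] }  — shift
  I8: { [D → e T T .], [T → . T T], [T → . e - e], [T → T . T], [T → T T .] }  — shift, 2 reduces
  I9: { [D → e T x .] }  — reduce
  I10: { [T → . T T], [T → . e - e], [T → T . T], [T → T T .] }  — shift, reduce
  I11: { [T → e - e .] }  — reduce
  I12: { [D → T D . x] }  — shift
  I13: { [D → . -], [D → . T D x], [D → . e T T], [D → . e T x], [D → T . D x], [T → . T T], [T → . e - e], [T → T . T], [T → T T .] }  — shift, reduce
  I14: { [D → T D x .] }  — reduce

I8 contains complete items [D → e T T .], [T → T T .] — reduce-reduce conflict.

Answer: Yes — I8: [D → e T T .] vs [T → T T .]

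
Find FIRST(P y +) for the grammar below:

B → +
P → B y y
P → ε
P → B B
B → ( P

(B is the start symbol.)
FIRST sets of the non-terminals involved (from the grammar, by fixed-point iteration):
  FIRST(P) = { '(', '+', ε }

To compute FIRST(P y +), process the symbols left to right:
Symbol P is a non-terminal. Add FIRST(P) \ {ε} = { '(', '+' }
P is nullable (ε ∈ FIRST(P)), continue to the next symbol.
Symbol y is a terminal. Add 'y' and stop.
FIRST(P y +) = { '(', '+', 'y' }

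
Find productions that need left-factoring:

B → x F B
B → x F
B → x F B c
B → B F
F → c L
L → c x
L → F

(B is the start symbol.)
Left-factoring is needed when two productions for the same non-terminal
share a common prefix on the right-hand side.

Productions for B:
  B → x F B
  B → x F
  B → x F B c
  B → B F
Productions for L:
  L → c x
  L → F

Found common prefix 'x F' in productions for B

Answer: Yes, B has productions with common prefix 'x F'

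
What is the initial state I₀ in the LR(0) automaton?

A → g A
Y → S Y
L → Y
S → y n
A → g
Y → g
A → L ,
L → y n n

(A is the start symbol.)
{ [A → . L ,], [A → . g A], [A → . g], [A' → . A], [L → . Y], [L → . y n n], [S → . y n], [Y → . S Y], [Y → . g] }

First, augment the grammar with A' → A
I₀ = CLOSURE({ [A' → . A] }):
  [A' → . A] has the dot before A: add [A → . g A], [A → . g], [A → . L ,]
  [A → . L ,] has the dot before L: add [L → . Y], [L → . y n n]
  [L → . Y] has the dot before Y: add [Y → . S Y], [Y → . g]
  [Y → . S Y] has the dot before S: add [S → . y n]
No further items can be added.

I₀ = { [A → . L ,], [A → . g A], [A → . g], [A' → . A], [L → . Y], [L → . y n n], [S → . y n], [Y → . S Y], [Y → . g] }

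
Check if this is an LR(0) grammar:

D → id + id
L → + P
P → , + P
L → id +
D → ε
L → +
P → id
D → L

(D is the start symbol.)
No. Shift-reduce conflict between [D → .] and [D → . id + id]

A grammar is LR(0) if no state in the canonical LR(0) collection has:
  - both a shift item (dot before a terminal) and a complete item (shift-reduce conflict), or
  - two or more complete items (reduce-reduce conflict; the accept item [D' → D .] counts as a complete item here).

Augment with D' → D and build the canonical LR(0) collection (I0 = CLOSURE({[D' → . D]}), then GOTO on every symbol after a dot until no new states appear). It has 12 states:
  I0: { [D → . L], [D → . id + id], [D → .], [D' → . D], [L → . + P], [L → . +], [L → . id +] }  — shift, reduce
  I1: { [L → + . P], [L → + .], [P → . , + P], [P → . id] }  — shift, reduce
  I2: { [D' → D .] }  — accept
  I3: { [D → L .] }  — reduce
  I4: { [D → id . + id], [L → id . +] }  — shift
  I5: { [D → id + . id], [L → id + .] }  — shift, reduce
  I6: { [D → id + id .] }  — reduce
  I7: { [P → , . + P] }  — shift
  I8: { [L → + P .] }  — reduce
  I9: { [P → id .] }  — reduce
  I10: { [P → , + . P], [P → . , + P], [P → . id] }  — shift
  I11: { [P → , + P .] }  — reduce

Conflict in state I0:
  Shift-reduce conflict between [D → .] and [D → . id + id]
So the grammar is NOT LR(0).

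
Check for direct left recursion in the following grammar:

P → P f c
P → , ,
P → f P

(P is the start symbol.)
Yes, P is left-recursive

Direct left recursion occurs when N → N α for some non-terminal N (the right-hand side begins with the left-hand side itself).

P → P f c: LEFT RECURSIVE (starts with P)
P → , ,: starts with ','
P → f P: starts with f

The grammar has direct left recursion on: P.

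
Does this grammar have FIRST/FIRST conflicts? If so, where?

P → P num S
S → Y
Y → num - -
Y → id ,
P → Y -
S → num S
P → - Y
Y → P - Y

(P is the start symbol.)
FIRST sets of the non-terminals at (or reachable through a nullable prefix from) the front of some alternative:
  FIRST(P) = { '-', 'id', 'num' }
  FIRST(Y) = { '-', 'id', 'num' }

Productions for P:
  P → P num S: FIRST = { '-', 'id', 'num' }
  P → Y -: FIRST = { '-', 'id', 'num' }
  P → - Y: FIRST = { '-' }
Productions for S:
  S → Y: FIRST = { '-', 'id', 'num' }
  S → num S: FIRST = { 'num' }
Productions for Y:
  Y → num - -: FIRST = { 'num' }
  Y → id ,: FIRST = { 'id' }
  Y → P - Y: FIRST = { '-', 'id', 'num' }

Conflict for P: P → P num S and P → Y -
  Overlap: { '-', 'id', 'num' }
Conflict for P: P → P num S and P → - Y
  Overlap: { '-' }
Conflict for P: P → Y - and P → - Y
  Overlap: { '-' }
Conflict for S: S → Y and S → num S
  Overlap: { 'num' }
Conflict for Y: Y → num - - and Y → P - Y
  Overlap: { 'num' }
Conflict for Y: Y → id , and Y → P - Y
  Overlap: { 'id' }

Answer: Yes. P → P num S / P → Y '-' on { '-', 'id', 'num' }; P → P num S / P → '-' Y on { '-' }; P → Y '-' / P → '-' Y on { '-' }; S → Y / S → num S on { 'num' }; Y → num '-' '-' / Y → P '-' Y on { 'num' }; Y → id ',' / Y → P '-' Y on { 'id' }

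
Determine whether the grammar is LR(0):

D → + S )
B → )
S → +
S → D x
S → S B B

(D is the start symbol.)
No. Shift-reduce conflict between [S → + .] and [D → . + S )]

Augment with D' → D and build the canonical LR(0) collection (I0 = CLOSURE({[D' → . D]}), then GOTO on every symbol after a dot until no new states appear). It has 11 states:
  I0: { [D → . + S )], [D' → . D] }  — shift
  I1: { [D → + . S )], [D → . + S )], [S → . +], [S → . D x], [S → . S B B] }  — shift
  I2: { [D' → D .] }  — accept
  I3: { [D → + . S )], [D → . + S )], [S → + .], [S → . +], [S → . D x], [S → . S B B] }  — shift, reduce
  I4: { [S → D . x] }  — shift
  I5: { [B → . )], [D → + S . )], [S → S . B B] }  — shift
  I6: { [B → ) .], [D → + S ) .] }  — 2 reduces
  I7: { [B → . )], [S → S B . B] }  — shift
  I8: { [B → ) .] }  — reduce
  I9: { [S → S B B .] }  — reduce
  I10: { [S → D x .] }  — reduce

Conflict in state I3:
  Shift-reduce conflict between [S → + .] and [D → . + S )]
So the grammar is NOT LR(0).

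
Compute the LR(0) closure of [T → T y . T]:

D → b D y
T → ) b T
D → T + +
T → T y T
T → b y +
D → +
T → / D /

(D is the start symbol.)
Start with: [T → T y . T]
  [T → T y . T] has the dot before T: add [T → . ) b T], [T → . T y T], [T → . b y +], [T → . / D /]
No further items can be added.

CLOSURE = { [T → . ) b T], [T → . / D /], [T → . T y T], [T → . b y +], [T → T y . T] }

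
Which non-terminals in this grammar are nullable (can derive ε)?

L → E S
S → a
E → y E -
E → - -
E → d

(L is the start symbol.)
A non-terminal is nullable if it can derive ε (the empty string): either it has an ε-production, or it has a production whose right-hand side consists entirely of nullable non-terminals.

There are no ε-productions, so no non-terminal can derive ε.
No non-terminals are nullable.

Answer: None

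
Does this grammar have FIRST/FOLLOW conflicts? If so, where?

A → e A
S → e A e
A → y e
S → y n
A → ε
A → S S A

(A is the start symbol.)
Yes. A → e A with FOLLOW(A) on { 'e' }; A → S S A with FOLLOW(A) on { 'e' }

A FIRST/FOLLOW conflict occurs when a non-terminal N has a nullable alternative N → β (β ⇒* ε) and another alternative N → α with FIRST(α) ∩ FOLLOW(N) ≠ ∅: on such a lookahead the parser cannot decide between expanding α and letting N vanish via β.

Nullable non-terminals: A.
FIRST sets used below: FIRST(S) = { 'e', 'y' }

A: nullable alternative(s) A → ε; FOLLOW(A) = { $, 'e' }
  A → e A: FIRST \ {ε} = { 'e' } — overlaps FOLLOW(A) on { 'e' }: CONFLICT
  A → y e: FIRST \ {ε} = { 'y' } — disjoint from FOLLOW(A)
  A → ε: FIRST \ {ε} = { } — this is the only nullable alternative, skip
  A → S S A: FIRST \ {ε} = { 'e', 'y' } — overlaps FOLLOW(A) on { 'e' }: CONFLICT

S has no nullable alternative, so no FIRST/FOLLOW check is needed there.

So the grammar has 2 FIRST/FOLLOW conflicts (marked CONFLICT above).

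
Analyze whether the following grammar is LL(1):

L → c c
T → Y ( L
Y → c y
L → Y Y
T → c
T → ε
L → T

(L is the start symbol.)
A grammar is LL(1) if for each non-terminal N with multiple productions, the predict sets of those productions are pairwise disjoint, where PREDICT(N → α) = (FIRST(α) \ {ε}) ∪ (FOLLOW(N) if α ⇒* ε).

Relevant sets:
  FIRST(Y) = { 'c' }
  FIRST(T) = { 'c', ε }
  FOLLOW(L) = { $ }
  FOLLOW(T) = { $ }

For L:
  PREDICT(L → c c) = { 'c' }
  PREDICT(L → Y Y) = { 'c' }
  PREDICT(L → T) = { $, 'c' }
For T:
  PREDICT(T → Y '(' L) = { 'c' }
  PREDICT(T → c) = { 'c' }
  PREDICT(T → ε) = { $ }
Y has a single production, so nothing to check there.

Conflict found: Predict set conflict for L: { 'c' }
The grammar is NOT LL(1).

Answer: No. Predict set conflict for L: { 'c' }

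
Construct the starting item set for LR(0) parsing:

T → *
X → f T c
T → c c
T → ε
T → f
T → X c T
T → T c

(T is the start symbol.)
First, augment the grammar with T' → T
I₀ = CLOSURE({ [T' → . T] }):
  [T' → . T] has the dot before T: add [T → . *], [T → . c c], [T → .], [T → . f], [T → . X c T], [T → . T c]
  [T → . X c T] has the dot before X: add [X → . f T c]
No further items can be added.

I₀ = { [T → . *], [T → . T c], [T → . X c T], [T → . c c], [T → . f], [T → .], [T' → . T], [X → . f T c] }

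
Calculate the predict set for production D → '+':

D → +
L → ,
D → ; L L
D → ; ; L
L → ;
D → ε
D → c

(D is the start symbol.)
{ '+' }

PREDICT(D → '+') = (FIRST(RHS) \ {ε}) ∪ (FOLLOW(D) if ε ∈ FIRST(RHS), i.e. RHS ⇒* ε)
FIRST('+') = { '+' }
ε ∉ FIRST('+'), so FOLLOW(D) is not added.
PREDICT(D → '+') = { '+' }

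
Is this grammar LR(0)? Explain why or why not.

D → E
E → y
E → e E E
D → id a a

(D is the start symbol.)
A grammar is LR(0) if no state in the canonical LR(0) collection has:
  - both a shift item (dot before a terminal) and a complete item (shift-reduce conflict), or
  - two or more complete items (reduce-reduce conflict; the accept item [D' → D .] counts as a complete item here).

Augment with D' → D and build the canonical LR(0) collection (I0 = CLOSURE({[D' → . D]}), then GOTO on every symbol after a dot until no new states appear). It has 10 states:
  I0: { [D → . E], [D → . id a a], [D' → . D], [E → . e E E], [E → . y] }  — shift
  I1: { [D' → D .] }  — accept
  I2: { [D → E .] }  — reduce
  I3: { [E → . e E E], [E → . y], [E → e . E E] }  — shift
  I4: { [D → id . a a] }  — shift
  I5: { [E → y .] }  — reduce
  I6: { [D → id a . a] }  — shift
  I7: { [D → id a a .] }  — reduce
  I8: { [E → . e E E], [E → . y], [E → e E . E] }  — shift
  I9: { [E → e E E .] }  — reduce

Every state is either a pure shift/goto state or contains exactly one complete item and nothing to shift — no conflicts. The grammar is LR(0).

Answer: Yes, the grammar is LR(0)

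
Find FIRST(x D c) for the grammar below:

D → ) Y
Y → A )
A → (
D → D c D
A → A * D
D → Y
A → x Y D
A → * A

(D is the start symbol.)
{ 'x' }

To compute FIRST(x D c), process the symbols left to right:
Symbol x is a terminal. Add 'x' and stop.
FIRST(x D c) = { 'x' }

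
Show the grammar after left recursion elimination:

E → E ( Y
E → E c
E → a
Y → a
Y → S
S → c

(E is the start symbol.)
E → a E'
E' → ( Y E'
E' → c E'
E' → ε
Y → a
Y → S
S → c

E is directly left-recursive. The standard transformation for
  A → A α₁ | ... | A α_m | β₁ | ... | β_n
is
  A  → β₁ A' | ... | β_n A'
  A' → α₁ A' | ... | α_m A' | ε

E → a becomes E → a E'
E → E ( Y becomes E' → ( Y E'
E → E c becomes E' → c E'
Add E' → ε

Productions for other non-terminals are unchanged:
  Y → a
  Y → S
  S → c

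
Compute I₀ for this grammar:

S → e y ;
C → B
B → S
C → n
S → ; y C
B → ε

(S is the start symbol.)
First, augment the grammar with S' → S
I₀ = CLOSURE({ [S' → . S] }):
  [S' → . S] has the dot before S: add [S → . e y ;], [S → . ; y C]
No further items can be added.

I₀ = { [S → . ; y C], [S → . e y ;], [S' → . S] }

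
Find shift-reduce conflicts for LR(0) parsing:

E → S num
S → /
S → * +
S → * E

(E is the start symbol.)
Augment with E' → E and build the canonical LR(0) collection (I0 = CLOSURE({[E' → . E]}), then GOTO on every symbol after a dot until no new states appear). It has 8 states:
  I0: { [E → . S num], [E' → . E], [S → . * +], [S → . * E], [S → . /] }  — shift
  I1: { [E → . S num], [S → * . +], [S → * . E], [S → . * +], [S → . * E], [S → . /] }  — shift
  I2: { [S → / .] }  — reduce
  I3: { [E' → E .] }  — accept
  I4: { [E → S . num] }  — shift
  I5: { [E → S num .] }  — reduce
  I6: { [S → * + .] }  — reduce
  I7: { [S → * E .] }  — reduce

No state contains both a complete item and a shift item.

Answer: No shift-reduce conflicts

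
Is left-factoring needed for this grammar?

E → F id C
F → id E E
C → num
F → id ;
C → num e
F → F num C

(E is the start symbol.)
Yes, F has productions with common prefix 'id'; C has productions with common prefix 'num'

Left-factoring is needed when two productions for the same non-terminal
share a common prefix on the right-hand side.

Productions for F:
  F → id E E
  F → id ;
  F → F num C
Productions for C:
  C → num
  C → num e

Found common prefix 'id' in productions for F
Found common prefix 'num' in productions for C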